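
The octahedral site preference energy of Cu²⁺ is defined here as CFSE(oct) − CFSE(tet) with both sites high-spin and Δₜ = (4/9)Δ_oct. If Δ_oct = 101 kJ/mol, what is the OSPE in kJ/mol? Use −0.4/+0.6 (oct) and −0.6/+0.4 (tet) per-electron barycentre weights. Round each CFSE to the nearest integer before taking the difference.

-43

Cu²⁺: group 11, so d-count = 11 − 2 = 9.
Octahedral (high-spin): t2g^6 e_g^3, CFSE = 6(−0.4) + 3(+0.6) = -0.6Δ_oct = -0.6 × 101 = -61 kJ/mol.
Tetrahedral e^4 t2^5 gives -0.4Δₜ = -0.4 × (4/9) × 101 = -18 kJ/mol.
OSPE = CFSE(oct) − CFSE(tet) = -61 − (-18) = -43 kJ/mol.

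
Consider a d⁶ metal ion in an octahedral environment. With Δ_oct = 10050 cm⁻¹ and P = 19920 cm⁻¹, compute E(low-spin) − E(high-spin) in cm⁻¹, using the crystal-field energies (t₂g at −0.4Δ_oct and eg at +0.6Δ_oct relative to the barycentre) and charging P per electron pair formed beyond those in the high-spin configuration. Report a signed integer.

High-spin: t₂g⁴ eg², CFSE = -0.4Δ_oct = -4020 cm⁻¹.
Low-spin: t₂g⁶ eg⁰, orbital CFSE = -2.4Δ_oct = -24120 cm⁻¹; plus 2 excess pairs × P = +39840 cm⁻¹; total 15720 cm⁻¹.
E(LS) − E(HS) = 15720 − (-4020) = 19740 cm⁻¹.

19740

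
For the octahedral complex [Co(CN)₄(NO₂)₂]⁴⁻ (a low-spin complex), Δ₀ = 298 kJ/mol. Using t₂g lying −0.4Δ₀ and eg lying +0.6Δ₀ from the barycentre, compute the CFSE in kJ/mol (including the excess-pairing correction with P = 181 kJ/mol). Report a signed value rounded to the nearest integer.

Ligand charges: 4×(-1) from CN⁻ and 2×(-1) from NO₂⁻ sum to -6; with overall charge -4, Co is +2.
Co²⁺: group 9, so d-count = 9 − 2 = 7.
Configuration: t₂g⁶ eg¹.
Orbital CFSE = 6(-0.4) + 1(0.6) = -1.8Δ₀ = -1.8 × 298 = -536 kJ/mol.
High-spin d⁷ would be t₂g⁵ eg² with 2 pairs; low-spin has 3, so 1 excess pair costs +1P = +181 kJ/mol.
Net CFSE = -536 + 181 = -355 kJ/mol.

-355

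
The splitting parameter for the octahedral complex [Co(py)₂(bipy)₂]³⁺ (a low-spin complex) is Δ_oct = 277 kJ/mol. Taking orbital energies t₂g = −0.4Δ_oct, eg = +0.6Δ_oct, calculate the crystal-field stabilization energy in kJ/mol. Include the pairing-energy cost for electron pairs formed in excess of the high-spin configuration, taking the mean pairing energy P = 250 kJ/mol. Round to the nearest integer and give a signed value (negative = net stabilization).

Ligand charges: 2×(+0) from py and 2×(+0) from bipy sum to +0; with overall charge +3, Co is +3.
Co sits in group 9; removing 3 electrons leaves Co³⁺ with 9 − 3 = 6 d electrons.
Electron filling gives t₂g⁶ eg⁰.
Orbital CFSE = 6(-0.4) + 0(0.6) = -2.4Δ_oct = -2.4 × 277 = -665 kJ/mol.
High-spin d⁶ would be t₂g⁴ eg² with 1 pair; low-spin has 3, so 2 excess pairs cost +2P = +500 kJ/mol.
Overall CFSE = -665 + 500 = -165 kJ/mol.

-165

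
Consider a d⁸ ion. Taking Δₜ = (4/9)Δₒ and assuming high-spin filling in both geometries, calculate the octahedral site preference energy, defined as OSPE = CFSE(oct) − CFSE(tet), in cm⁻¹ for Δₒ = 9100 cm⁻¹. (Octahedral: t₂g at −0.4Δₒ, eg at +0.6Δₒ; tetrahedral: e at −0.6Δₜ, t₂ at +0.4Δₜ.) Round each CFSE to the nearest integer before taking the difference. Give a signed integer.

In an octahedral site d⁸ (HS) is t₂g⁶ eg², giving CFSE(oct) = -1.2Δₒ = -10920 cm⁻¹.
Tetrahedral e⁴ t₂⁴ gives -0.8Δₜ = -0.8 × (4/9) × 9100 = -3236 cm⁻¹.
OSPE = CFSE(oct) − CFSE(tet) = -10920 − (-3236) = -7684 cm⁻¹.

-7684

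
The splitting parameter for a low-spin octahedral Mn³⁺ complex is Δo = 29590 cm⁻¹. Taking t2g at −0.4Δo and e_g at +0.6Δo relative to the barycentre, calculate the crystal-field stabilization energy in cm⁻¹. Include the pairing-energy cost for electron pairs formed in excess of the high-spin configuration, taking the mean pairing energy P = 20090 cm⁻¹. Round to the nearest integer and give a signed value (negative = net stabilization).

-27254

Group 7 minus oxidation state +3 gives a d⁴ configuration for Mn³⁺.
The d⁴ electrons fill as t2g^4 e_g^0.
Orbital CFSE = 4(-0.4) + 0(0.6) = -1.6Δo = -1.6 × 29590 = -47344 cm⁻¹.
Pairing penalty: 1 pair vs 0 in the high-spin reference → 1 extra × P = 20090 cm⁻¹.
Overall CFSE = -47344 + 20090 = -27254 cm⁻¹.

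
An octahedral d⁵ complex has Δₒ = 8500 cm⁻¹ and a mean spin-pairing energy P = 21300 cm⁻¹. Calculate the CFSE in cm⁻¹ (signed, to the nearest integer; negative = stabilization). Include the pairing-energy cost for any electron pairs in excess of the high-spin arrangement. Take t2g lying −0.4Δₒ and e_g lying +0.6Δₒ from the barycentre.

0

With Δₒ < P the complex is high-spin.
Filling d⁵ accordingly: t2g^3 e_g^2.
Orbital CFSE = 0.0Δₒ = 0.0 × 8500 = 0 cm⁻¹.
High-spin has no excess pairs, so no pairing correction applies.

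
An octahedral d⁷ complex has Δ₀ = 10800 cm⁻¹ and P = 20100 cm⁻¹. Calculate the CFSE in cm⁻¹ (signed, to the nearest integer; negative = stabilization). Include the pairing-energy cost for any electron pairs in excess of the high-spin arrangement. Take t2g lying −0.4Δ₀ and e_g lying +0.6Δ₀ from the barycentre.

With Δ₀ < P the complex is high-spin.
Filling d⁷ accordingly: t2g^5 e_g^2.
Orbital CFSE = -0.8Δ₀ = -0.8 × 10800 = -8640 cm⁻¹.
High-spin has no excess pairs, so no pairing correction applies.

-8640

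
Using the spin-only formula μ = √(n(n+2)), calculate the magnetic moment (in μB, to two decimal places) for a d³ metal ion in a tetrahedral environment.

With tetrahedral geometry the complex is necessarily high-spin.
Configuration: e^2 t2^1 → 3 unpaired electrons.
μ(spin-only) = √[3(3+2)] = √15 ≈ 3.87 μB.

3.87 μB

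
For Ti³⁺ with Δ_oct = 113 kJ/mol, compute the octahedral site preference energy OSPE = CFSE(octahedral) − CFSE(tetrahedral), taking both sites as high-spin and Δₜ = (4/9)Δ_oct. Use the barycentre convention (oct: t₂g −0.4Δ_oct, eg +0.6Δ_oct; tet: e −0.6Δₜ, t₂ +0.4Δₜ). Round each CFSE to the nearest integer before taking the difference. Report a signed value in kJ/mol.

Ti sits in group 4; removing 3 electrons leaves Ti³⁺ with 4 − 3 = 1 d electrons.
Octahedral high-spin t2g^1 e_g^0: CFSE = -0.4 × 113 = -45 kJ/mol.
In a tetrahedral site the filling is e^1 t2^0: CFSE(tet) = -0.6Δₜ = -0.6 × (4/9)(113) = -30 kJ/mol.
Subtracting, OSPE = -45 − (-30) = -15 kJ/mol.

-15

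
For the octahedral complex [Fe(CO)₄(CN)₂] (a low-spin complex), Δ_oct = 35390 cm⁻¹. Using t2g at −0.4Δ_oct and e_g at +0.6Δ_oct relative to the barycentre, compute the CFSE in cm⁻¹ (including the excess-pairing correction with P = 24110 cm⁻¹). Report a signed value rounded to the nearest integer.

Ligand charges: 4×(+0) from CO and 2×(-1) from CN⁻ sum to -2; with overall charge +0, Fe is +2.
Fe is in group 8, so Fe²⁺ is d⁶ (8 − 2 = 6).
Configuration: t2g^6 e_g^0.
The orbital stabilization is -2.4Δ_oct = -2.4 × 35390 = -84936 cm⁻¹.
Relative to high-spin t2g^4 e_g^2 (1 paired), the low-spin configuration has 2 additional pairs, contributing +2 × 24110 = +48220 cm⁻¹.
Overall CFSE = -84936 + 48220 = -36716 cm⁻¹.

-36716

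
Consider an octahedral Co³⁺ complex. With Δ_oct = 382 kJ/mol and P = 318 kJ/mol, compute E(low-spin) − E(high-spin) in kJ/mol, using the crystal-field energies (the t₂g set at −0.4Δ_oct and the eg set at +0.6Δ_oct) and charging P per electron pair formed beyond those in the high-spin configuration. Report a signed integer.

-128

Co sits in group 9; removing 3 electrons leaves Co³⁺ with 9 − 3 = 6 d electrons.
In the high-spin limit (t₂g⁴ eg²) the orbital term is -0.4Δ_oct = -153 kJ/mol, with no excess pairing.
For low-spin the configuration is t₂g⁶ eg⁰: orbital energy -2.4 × 382 = -917 kJ/mol, and 2 additional pairs relative to high-spin add 636 kJ/mol, giving -281 kJ/mol.
The difference is -281 − (-153) = -128 kJ/mol, so low-spin lies lower.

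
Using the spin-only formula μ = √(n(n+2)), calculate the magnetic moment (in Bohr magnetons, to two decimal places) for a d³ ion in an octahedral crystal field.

Configuration: t2g^3 e_g^0 → 3 unpaired electrons.
μ(spin-only) = √[3(3+2)] = √15 ≈ 3.87 Bohr magnetons.

3.87 Bohr magnetons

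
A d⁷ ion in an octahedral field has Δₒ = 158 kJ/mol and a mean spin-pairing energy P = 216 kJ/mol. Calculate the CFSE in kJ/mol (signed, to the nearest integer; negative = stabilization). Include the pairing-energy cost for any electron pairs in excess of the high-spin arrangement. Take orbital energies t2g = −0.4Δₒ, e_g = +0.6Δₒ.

-126

With Δₒ < P the complex is high-spin.
Configuration: t2g^5 e_g^2.
Orbital CFSE = -0.8Δₒ = -0.8 × 158 = -126 kJ/mol.
High-spin has no excess pairs, so no pairing correction applies.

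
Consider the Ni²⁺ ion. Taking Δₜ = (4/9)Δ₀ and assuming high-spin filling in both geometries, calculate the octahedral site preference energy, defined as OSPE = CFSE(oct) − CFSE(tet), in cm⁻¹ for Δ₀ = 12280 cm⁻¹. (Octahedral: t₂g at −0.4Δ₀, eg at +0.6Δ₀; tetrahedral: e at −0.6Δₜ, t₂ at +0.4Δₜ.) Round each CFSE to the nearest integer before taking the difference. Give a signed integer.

Ni²⁺: group 10, so d-count = 10 − 2 = 8.
In an octahedral site d⁸ (HS) is t₂g⁶ eg², giving CFSE(oct) = -1.2Δ₀ = -14736 cm⁻¹.
Tetrahedral e⁴ t₂⁴ gives -0.8Δₜ = -0.8 × (4/9) × 12280 = -4366 cm⁻¹.
Subtracting, OSPE = -14736 − (-4366) = -10370 cm⁻¹.

-10370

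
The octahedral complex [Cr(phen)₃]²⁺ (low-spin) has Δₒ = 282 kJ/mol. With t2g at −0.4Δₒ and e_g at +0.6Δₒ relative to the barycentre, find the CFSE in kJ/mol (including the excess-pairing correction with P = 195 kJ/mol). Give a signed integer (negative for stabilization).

-256

phen is neutral, so the +2 overall charge sits on Cr: oxidation state +2.
Cr sits in group 6; removing 2 electrons leaves Cr²⁺ with 6 − 2 = 4 d electrons.
The d⁴ electrons fill as t2g^4 e_g^0.
Orbital CFSE = 4(-0.4) + 0(0.6) = -1.6Δₒ = -1.6 × 282 = -451 kJ/mol.
Pairing penalty: 1 pair vs 0 in the high-spin reference → 1 extra × P = 195 kJ/mol.
Net CFSE = -451 + 195 = -256 kJ/mol.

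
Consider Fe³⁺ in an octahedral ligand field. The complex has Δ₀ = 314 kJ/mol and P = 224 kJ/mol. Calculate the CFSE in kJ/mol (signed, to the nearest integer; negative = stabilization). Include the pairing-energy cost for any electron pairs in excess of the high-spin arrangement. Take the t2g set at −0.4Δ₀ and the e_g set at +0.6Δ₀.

-180

Fe sits in group 8; removing 3 electrons leaves Fe³⁺ with 8 − 3 = 5 d electrons.
Here Δ₀ > P (314 > 224), so the low-spin state is favoured.
Configuration: t2g^5 e_g^0.
Orbital CFSE = -2.0Δ₀ = -2.0 × 314 = -628 kJ/mol.
Excess pairs vs high-spin: 2 − 0 = 2; pairing cost = +448 kJ/mol.
Net CFSE = -628 + 448 = -180 kJ/mol.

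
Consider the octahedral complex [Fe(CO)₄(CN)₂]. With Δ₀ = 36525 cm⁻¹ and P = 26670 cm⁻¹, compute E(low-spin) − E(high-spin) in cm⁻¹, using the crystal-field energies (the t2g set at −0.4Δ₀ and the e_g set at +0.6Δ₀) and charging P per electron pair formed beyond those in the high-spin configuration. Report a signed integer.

-19710

Ligand charges: 4×(+0) from CO and 2×(-1) from CN⁻ sum to -2; with overall charge +0, Fe is +2.
Fe sits in group 8; removing 2 electrons leaves Fe²⁺ with 8 − 2 = 6 d electrons.
High-spin d⁶ fills as t2g^4 e_g^2 with CFSE 4(−0.4) + 2(+0.6) = -0.4Δ₀ = -14610 cm⁻¹.
Low-spin: t2g^6 e_g^0, orbital CFSE = -2.4Δ₀ = -87660 cm⁻¹; plus 2 excess pairs × P = +53340 cm⁻¹; total -34320 cm⁻¹.
Thus E(LS) − E(HS) = -19710 cm⁻¹.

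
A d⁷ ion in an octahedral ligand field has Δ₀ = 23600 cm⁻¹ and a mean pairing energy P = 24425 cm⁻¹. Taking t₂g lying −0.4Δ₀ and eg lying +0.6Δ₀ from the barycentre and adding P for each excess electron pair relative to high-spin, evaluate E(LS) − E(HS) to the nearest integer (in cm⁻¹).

In the high-spin limit (t₂g⁵ eg²) the orbital term is -0.8Δ₀ = -18880 cm⁻¹, with no excess pairing.
Low-spin t₂g⁶ eg¹ gives -1.8Δ₀ = -42480 cm⁻¹, but forming 1 extra pair costs 1P = 24425 cm⁻¹, so E(LS) = -42480 + 24425 = -18055 cm⁻¹.
Thus E(LS) − E(HS) = 825 cm⁻¹.

825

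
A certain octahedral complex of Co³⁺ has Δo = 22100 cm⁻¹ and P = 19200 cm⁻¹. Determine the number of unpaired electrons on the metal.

Co³⁺: group 9, so d-count = 9 − 3 = 6.
With Δo > P the complex is low-spin.
Filling d⁶ accordingly: t₂g⁶ eg⁰.
Unpaired electrons: 0.

0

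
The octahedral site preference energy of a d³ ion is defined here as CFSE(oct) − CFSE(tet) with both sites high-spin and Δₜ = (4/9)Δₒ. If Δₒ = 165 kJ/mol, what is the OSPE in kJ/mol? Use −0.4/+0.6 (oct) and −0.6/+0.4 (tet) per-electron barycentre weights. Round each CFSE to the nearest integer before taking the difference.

Octahedral high-spin t₂g³ eg⁰: CFSE = -1.2 × 165 = -198 kJ/mol.
Tetrahedral: e² t₂¹, CFSE = 2(−0.6) + 1(+0.4) = -0.8Δₜ = -0.8 × (4/9) × 165 = -59 kJ/mol.
OSPE = -198 − (-59) = -139 kJ/mol.

-139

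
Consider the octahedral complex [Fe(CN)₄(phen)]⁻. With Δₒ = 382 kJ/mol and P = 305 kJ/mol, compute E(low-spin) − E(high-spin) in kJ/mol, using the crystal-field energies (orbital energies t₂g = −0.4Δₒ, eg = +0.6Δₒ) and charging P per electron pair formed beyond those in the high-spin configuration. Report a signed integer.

Ligand charges: 4×(-1) from CN⁻ and 1×(+0) from phen sum to -4; with overall charge -1, Fe is +3.
Fe³⁺: group 8, so d-count = 8 − 3 = 5.
High-spin d⁵ fills as t₂g³ eg² with CFSE 3(−0.4) + 2(+0.6) = 0.0Δₒ = 0 kJ/mol.
For low-spin the configuration is t₂g⁵ eg⁰: orbital energy -2.0 × 382 = -764 kJ/mol, and 2 additional pairs relative to high-spin add 610 kJ/mol, giving -154 kJ/mol.
E(LS) − E(HS) = -154 − (0) = -154 kJ/mol.

-154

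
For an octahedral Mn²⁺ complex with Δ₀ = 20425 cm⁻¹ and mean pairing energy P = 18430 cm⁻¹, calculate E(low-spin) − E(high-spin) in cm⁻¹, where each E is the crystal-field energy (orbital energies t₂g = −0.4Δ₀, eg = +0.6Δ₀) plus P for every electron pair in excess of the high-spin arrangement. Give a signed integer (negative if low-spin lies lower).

-3990

Mn is in group 7, so Mn²⁺ is d⁵ (7 − 2 = 5).
In the high-spin limit (t₂g³ eg²) the orbital term is 0.0Δ₀ = 0 cm⁻¹, with no excess pairing.
Low-spin t₂g⁵ eg⁰ gives -2.0Δ₀ = -40850 cm⁻¹, but forming 2 extra pairs costs 2P = 36860 cm⁻¹, so E(LS) = -40850 + 36860 = -3990 cm⁻¹.
E(LS) − E(HS) = -3990 − (0) = -3990 cm⁻¹.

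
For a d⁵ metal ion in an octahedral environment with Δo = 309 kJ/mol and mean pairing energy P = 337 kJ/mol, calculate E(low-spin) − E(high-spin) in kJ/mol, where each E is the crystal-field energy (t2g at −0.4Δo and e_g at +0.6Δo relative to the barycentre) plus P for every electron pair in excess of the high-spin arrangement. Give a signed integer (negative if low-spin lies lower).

56

High-spin: t2g^3 e_g^2, CFSE = 0.0Δo = 0 kJ/mol.
Low-spin t2g^5 e_g^0 gives -2.0Δo = -618 kJ/mol, but forming 2 extra pairs costs 2P = 674 kJ/mol, so E(LS) = -618 + 674 = 56 kJ/mol.
The difference is 56 − (0) = 56 kJ/mol, so high-spin lies lower.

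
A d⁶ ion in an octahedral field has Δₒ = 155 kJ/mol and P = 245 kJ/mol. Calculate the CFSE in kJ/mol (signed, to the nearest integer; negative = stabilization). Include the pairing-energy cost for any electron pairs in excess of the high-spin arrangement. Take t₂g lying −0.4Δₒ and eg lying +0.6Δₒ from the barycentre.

-62

Here Δₒ < P (155 < 245), so the high-spin state is favoured.
Filling d⁶ accordingly: t₂g⁴ eg².
Orbital CFSE = -0.4Δₒ = -0.4 × 155 = -62 kJ/mol.
High-spin has no excess pairs, so no pairing correction applies.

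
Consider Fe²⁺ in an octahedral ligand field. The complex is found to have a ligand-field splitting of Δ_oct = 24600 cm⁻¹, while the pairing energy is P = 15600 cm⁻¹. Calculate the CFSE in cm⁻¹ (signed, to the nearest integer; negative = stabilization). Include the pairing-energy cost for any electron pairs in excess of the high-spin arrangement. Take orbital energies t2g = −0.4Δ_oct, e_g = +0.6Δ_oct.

-27840

Fe sits in group 8; removing 2 electrons leaves Fe²⁺ with 8 − 2 = 6 d electrons.
With Δ_oct > P the complex is low-spin.
Filling d⁶ accordingly: t2g^6 e_g^0.
Orbital CFSE = -2.4Δ_oct = -2.4 × 24600 = -59040 cm⁻¹.
Excess pairs vs high-spin: 3 − 1 = 2; pairing cost = +31200 cm⁻¹.
Net CFSE = -59040 + 31200 = -27840 cm⁻¹.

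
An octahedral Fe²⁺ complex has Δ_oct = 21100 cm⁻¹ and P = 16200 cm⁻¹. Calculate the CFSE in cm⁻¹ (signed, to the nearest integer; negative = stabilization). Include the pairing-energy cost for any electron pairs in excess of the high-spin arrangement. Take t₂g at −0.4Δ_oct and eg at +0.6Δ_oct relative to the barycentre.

-18240

Group 8 minus oxidation state +2 gives a d⁶ configuration for Fe²⁺.
With Δ_oct > P the complex is low-spin.
That gives t₂g⁶ eg⁰.
Orbital CFSE = -2.4Δ_oct = -2.4 × 21100 = -50640 cm⁻¹.
Excess pairs vs high-spin: 3 − 1 = 2; pairing cost = +32400 cm⁻¹.
Net CFSE = -50640 + 32400 = -18240 cm⁻¹.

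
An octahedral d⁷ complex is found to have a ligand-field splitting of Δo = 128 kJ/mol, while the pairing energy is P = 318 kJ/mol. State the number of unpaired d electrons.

3

Here Δo < P (128 < 318), so the high-spin state is favoured.
Filling d⁷ accordingly: t₂g⁵ eg².
Unpaired electrons: 3.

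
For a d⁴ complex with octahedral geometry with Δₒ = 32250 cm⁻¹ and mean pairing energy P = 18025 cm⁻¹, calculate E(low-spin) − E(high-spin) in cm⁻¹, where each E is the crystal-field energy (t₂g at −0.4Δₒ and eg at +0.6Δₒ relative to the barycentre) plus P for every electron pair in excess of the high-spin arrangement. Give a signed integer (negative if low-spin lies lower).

-14225

In the high-spin limit (t₂g³ eg¹) the orbital term is -0.6Δₒ = -19350 cm⁻¹, with no excess pairing.
For low-spin the configuration is t₂g⁴ eg⁰: orbital energy -1.6 × 32250 = -51600 cm⁻¹, and 1 additional pair relative to high-spin adds 18025 cm⁻¹, giving -33575 cm⁻¹.
The difference is -33575 − (-19350) = -14225 cm⁻¹, so low-spin lies lower.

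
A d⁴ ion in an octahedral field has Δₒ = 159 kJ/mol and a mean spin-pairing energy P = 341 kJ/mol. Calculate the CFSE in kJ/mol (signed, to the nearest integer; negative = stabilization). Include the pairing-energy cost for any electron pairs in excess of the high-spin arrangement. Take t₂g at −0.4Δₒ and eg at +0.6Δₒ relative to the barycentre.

-95

Here Δₒ < P (159 < 341), so the high-spin state is favoured.
Configuration: t₂g³ eg¹.
Orbital CFSE = -0.6Δₒ = -0.6 × 159 = -95 kJ/mol.
High-spin has no excess pairs, so no pairing correction applies.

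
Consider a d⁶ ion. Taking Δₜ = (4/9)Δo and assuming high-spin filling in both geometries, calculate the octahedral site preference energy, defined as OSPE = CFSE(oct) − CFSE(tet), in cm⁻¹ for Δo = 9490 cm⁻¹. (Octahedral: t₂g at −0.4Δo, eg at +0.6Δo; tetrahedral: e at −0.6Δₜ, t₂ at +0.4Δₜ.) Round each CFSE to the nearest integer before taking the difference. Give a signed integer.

-1265

Octahedral high-spin t2g^4 e_g^2: CFSE = -0.4 × 9490 = -3796 cm⁻¹.
Tetrahedral: e^3 t2^3, CFSE = 3(−0.6) + 3(+0.4) = -0.6Δₜ = -0.6 × (4/9) × 9490 = -2531 cm⁻¹.
OSPE = CFSE(oct) − CFSE(tet) = -3796 − (-2531) = -1265 cm⁻¹.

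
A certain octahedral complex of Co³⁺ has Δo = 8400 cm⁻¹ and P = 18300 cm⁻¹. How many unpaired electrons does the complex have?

Co³⁺: group 9, so d-count = 9 − 3 = 6.
With Δo < P the complex is high-spin.
That gives t₂g⁴ eg².
Unpaired electrons: 4.

4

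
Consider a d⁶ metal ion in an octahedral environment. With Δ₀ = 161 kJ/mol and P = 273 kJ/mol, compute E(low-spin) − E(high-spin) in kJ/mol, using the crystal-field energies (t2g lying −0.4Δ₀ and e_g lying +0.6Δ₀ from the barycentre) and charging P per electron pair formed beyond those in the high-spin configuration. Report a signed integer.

224

In the high-spin limit (t2g^4 e_g^2) the orbital term is -0.4Δ₀ = -64 kJ/mol, with no excess pairing.
Low-spin: t2g^6 e_g^0, orbital CFSE = -2.4Δ₀ = -386 kJ/mol; plus 2 excess pairs × P = +546 kJ/mol; total 160 kJ/mol.
The difference is 160 − (-64) = 224 kJ/mol, so high-spin lies lower.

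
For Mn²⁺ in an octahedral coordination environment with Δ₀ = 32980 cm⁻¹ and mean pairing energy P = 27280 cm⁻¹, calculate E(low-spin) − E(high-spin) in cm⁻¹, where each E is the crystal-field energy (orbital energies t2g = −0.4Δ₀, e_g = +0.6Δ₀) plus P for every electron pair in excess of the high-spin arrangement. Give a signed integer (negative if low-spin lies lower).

Mn sits in group 7; removing 2 electrons leaves Mn²⁺ with 7 − 2 = 5 d electrons.
High-spin: t2g^3 e_g^2, CFSE = 0.0Δ₀ = 0 cm⁻¹.
For low-spin the configuration is t2g^5 e_g^0: orbital energy -2.0 × 32980 = -65960 cm⁻¹, and 2 additional pairs relative to high-spin add 54560 cm⁻¹, giving -11400 cm⁻¹.
E(LS) − E(HS) = -11400 − (0) = -11400 cm⁻¹.

-11400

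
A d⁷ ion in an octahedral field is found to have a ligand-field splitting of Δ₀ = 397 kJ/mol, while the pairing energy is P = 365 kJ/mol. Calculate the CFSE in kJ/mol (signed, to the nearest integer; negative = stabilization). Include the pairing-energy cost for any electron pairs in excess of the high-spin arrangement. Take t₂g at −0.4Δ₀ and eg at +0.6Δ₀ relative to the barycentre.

-350

Since Δ₀ = 397 kJ/mol > P = 365 kJ/mol, the complex adopts the low-spin configuration.
Configuration: t₂g⁶ eg¹.
Orbital CFSE = -1.8Δ₀ = -1.8 × 397 = -715 kJ/mol.
Excess pairs vs high-spin: 3 − 2 = 1; pairing cost = +365 kJ/mol.
Net CFSE = -715 + 365 = -350 kJ/mol.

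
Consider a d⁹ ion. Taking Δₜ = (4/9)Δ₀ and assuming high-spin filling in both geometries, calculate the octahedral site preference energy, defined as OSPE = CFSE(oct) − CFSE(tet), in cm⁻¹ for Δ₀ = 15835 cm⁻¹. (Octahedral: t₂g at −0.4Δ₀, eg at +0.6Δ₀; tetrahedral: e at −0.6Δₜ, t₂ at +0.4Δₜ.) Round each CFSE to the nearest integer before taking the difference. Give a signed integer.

Octahedral high-spin t₂g⁶ eg³: CFSE = -0.6 × 15835 = -9501 cm⁻¹.
Tetrahedral e⁴ t₂⁵ gives -0.4Δₜ = -0.4 × (4/9) × 15835 = -2815 cm⁻¹.
Subtracting, OSPE = -9501 − (-2815) = -6686 cm⁻¹.

-6686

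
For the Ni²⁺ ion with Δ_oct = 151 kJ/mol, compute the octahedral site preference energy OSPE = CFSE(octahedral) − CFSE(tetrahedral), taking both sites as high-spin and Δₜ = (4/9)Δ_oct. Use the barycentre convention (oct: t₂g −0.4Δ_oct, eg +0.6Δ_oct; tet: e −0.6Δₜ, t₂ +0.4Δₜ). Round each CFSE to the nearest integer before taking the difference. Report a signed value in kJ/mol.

Ni is in group 10, so Ni²⁺ is d⁸ (10 − 2 = 8).
Octahedral (high-spin): t₂g⁶ eg², CFSE = 6(−0.4) + 2(+0.6) = -1.2Δ_oct = -1.2 × 151 = -181 kJ/mol.
In a tetrahedral site the filling is e⁴ t₂⁴: CFSE(tet) = -0.8Δₜ = -0.8 × (4/9)(151) = -54 kJ/mol.
OSPE = -181 − (-54) = -127 kJ/mol.

-127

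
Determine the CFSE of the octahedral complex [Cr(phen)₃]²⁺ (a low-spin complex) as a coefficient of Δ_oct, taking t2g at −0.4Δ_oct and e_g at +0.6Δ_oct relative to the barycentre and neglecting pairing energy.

-1.6 Δ_oct

phen is neutral, so the +2 overall charge sits on Cr: oxidation state +2.
Cr sits in group 6; removing 2 electrons leaves Cr²⁺ with 6 − 2 = 4 d electrons.
Configuration: t2g^4 e_g^0.
CFSE = 4(-0.4Δ_oct) + 0(0.6Δ_oct) = -1.6Δ_oct + 0.0Δ_oct = -1.6Δ_oct.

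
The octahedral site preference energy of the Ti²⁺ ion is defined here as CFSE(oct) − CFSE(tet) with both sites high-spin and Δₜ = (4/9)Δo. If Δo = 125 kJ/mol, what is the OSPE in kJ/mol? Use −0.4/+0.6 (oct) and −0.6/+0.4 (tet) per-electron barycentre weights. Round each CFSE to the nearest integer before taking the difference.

-33

Ti²⁺: group 4, so d-count = 4 − 2 = 2.
Octahedral (high-spin): t₂g² eg⁰, CFSE = 2(−0.4) + 0(+0.6) = -0.8Δo = -0.8 × 125 = -100 kJ/mol.
Tetrahedral: e² t₂⁰, CFSE = 2(−0.6) + 0(+0.4) = -1.2Δₜ = -1.2 × (4/9) × 125 = -67 kJ/mol.
Subtracting, OSPE = -100 − (-67) = -33 kJ/mol.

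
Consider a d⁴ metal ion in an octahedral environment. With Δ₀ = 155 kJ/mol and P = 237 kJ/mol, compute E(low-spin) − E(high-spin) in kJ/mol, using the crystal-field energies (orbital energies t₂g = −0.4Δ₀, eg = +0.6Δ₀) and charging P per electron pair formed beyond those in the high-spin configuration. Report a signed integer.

High-spin d⁴ fills as t₂g³ eg¹ with CFSE 3(−0.4) + 1(+0.6) = -0.6Δ₀ = -93 kJ/mol.
For low-spin the configuration is t₂g⁴ eg⁰: orbital energy -1.6 × 155 = -248 kJ/mol, and 1 additional pair relative to high-spin adds 237 kJ/mol, giving -11 kJ/mol.
Thus E(LS) − E(HS) = 82 kJ/mol.

82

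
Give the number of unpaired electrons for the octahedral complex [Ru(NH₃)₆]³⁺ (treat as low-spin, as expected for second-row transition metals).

NH₃ is neutral, so the +3 overall charge sits on Ru: oxidation state +3.
Ru³⁺: group 8, so d-count = 8 − 3 = 5.
Configuration: t₂g⁵ eg⁰, giving 1 unpaired electron.

1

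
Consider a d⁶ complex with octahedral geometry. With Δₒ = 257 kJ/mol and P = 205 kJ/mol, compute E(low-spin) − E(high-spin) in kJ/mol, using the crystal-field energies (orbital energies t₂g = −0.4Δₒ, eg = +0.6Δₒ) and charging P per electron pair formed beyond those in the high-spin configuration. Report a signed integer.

-104

In the high-spin limit (t₂g⁴ eg²) the orbital term is -0.4Δₒ = -103 kJ/mol, with no excess pairing.
Low-spin t₂g⁶ eg⁰ gives -2.4Δₒ = -617 kJ/mol, but forming 2 extra pairs costs 2P = 410 kJ/mol, so E(LS) = -617 + 410 = -207 kJ/mol.
E(LS) − E(HS) = -207 − (-103) = -104 kJ/mol.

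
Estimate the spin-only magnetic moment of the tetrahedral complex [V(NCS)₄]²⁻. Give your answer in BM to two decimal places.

Each NCS⁻ contributes -1; 4 × (-1) = -4. With overall charge -2, V is in the +2 oxidation state.
V²⁺: group 5, so d-count = 5 − 2 = 3.
With tetrahedral geometry the complex is necessarily high-spin.
Configuration: e^2 t2^1 → 3 unpaired electrons.
μ(spin-only) = √[3(3+2)] = √15 ≈ 3.87 BM.

3.87 BM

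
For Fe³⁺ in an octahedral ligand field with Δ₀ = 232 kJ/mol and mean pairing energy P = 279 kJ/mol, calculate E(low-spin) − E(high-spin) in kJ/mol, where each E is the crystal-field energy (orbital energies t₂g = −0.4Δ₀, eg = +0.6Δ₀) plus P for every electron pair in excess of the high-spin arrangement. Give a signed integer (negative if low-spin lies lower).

94

Fe is in group 8, so Fe³⁺ is d⁵ (8 − 3 = 5).
In the high-spin limit (t₂g³ eg²) the orbital term is 0.0Δ₀ = 0 kJ/mol, with no excess pairing.
Low-spin: t₂g⁵ eg⁰, orbital CFSE = -2.0Δ₀ = -464 kJ/mol; plus 2 excess pairs × P = +558 kJ/mol; total 94 kJ/mol.
The difference is 94 − (0) = 94 kJ/mol, so high-spin lies lower.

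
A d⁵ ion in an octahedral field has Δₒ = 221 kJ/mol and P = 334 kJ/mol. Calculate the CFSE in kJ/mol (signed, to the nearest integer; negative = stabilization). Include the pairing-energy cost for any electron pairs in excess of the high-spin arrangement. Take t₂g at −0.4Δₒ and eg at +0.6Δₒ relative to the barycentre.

0

With Δₒ < P the complex is high-spin.
Configuration: t₂g³ eg².
Orbital CFSE = 0.0Δₒ = 0.0 × 221 = 0 kJ/mol.
High-spin has no excess pairs, so no pairing correction applies.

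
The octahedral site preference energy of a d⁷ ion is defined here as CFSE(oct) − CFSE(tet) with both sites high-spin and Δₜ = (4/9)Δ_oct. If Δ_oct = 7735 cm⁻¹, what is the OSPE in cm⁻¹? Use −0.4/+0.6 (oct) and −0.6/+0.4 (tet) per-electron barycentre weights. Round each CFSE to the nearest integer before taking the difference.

-2063

In an octahedral site d⁷ (HS) is t2g^5 e_g^2, giving CFSE(oct) = -0.8Δ_oct = -6188 cm⁻¹.
Tetrahedral e^4 t2^3 gives -1.2Δₜ = -1.2 × (4/9) × 7735 = -4125 cm⁻¹.
OSPE = CFSE(oct) − CFSE(tet) = -6188 − (-4125) = -2063 cm⁻¹.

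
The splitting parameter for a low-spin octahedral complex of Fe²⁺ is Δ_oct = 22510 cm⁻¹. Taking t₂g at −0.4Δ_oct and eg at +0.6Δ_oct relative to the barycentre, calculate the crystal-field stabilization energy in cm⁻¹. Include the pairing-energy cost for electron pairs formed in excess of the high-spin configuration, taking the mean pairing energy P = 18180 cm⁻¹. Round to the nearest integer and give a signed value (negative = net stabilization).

Group 8 minus oxidation state +2 gives a d⁶ configuration for Fe²⁺.
The d⁶ electrons fill as t₂g⁶ eg⁰.
Orbital CFSE = 6(-0.4) + 0(0.6) = -2.4Δ_oct = -2.4 × 22510 = -54024 cm⁻¹.
High-spin d⁶ would be t₂g⁴ eg² with 1 pair; low-spin has 3, so 2 excess pairs cost +2P = +36360 cm⁻¹.
Combining: -54024 + 36360 = -17664 cm⁻¹.

-17664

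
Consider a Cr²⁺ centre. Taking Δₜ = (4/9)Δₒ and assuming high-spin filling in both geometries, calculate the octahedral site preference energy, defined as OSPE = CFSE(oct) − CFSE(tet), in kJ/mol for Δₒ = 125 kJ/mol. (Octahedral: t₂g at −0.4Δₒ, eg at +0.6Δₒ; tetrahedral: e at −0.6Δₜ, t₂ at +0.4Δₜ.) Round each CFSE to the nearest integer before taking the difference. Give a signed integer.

Cr²⁺: group 6, so d-count = 6 − 2 = 4.
In an octahedral site d⁴ (HS) is t₂g³ eg¹, giving CFSE(oct) = -0.6Δₒ = -75 kJ/mol.
Tetrahedral e² t₂² gives -0.4Δₜ = -0.4 × (4/9) × 125 = -22 kJ/mol.
OSPE = CFSE(oct) − CFSE(tet) = -75 − (-22) = -53 kJ/mol.

-53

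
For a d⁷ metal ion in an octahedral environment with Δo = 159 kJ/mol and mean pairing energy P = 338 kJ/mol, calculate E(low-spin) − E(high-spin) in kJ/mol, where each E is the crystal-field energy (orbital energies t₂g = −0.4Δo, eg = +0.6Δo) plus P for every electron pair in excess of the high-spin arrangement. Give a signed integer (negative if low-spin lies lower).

High-spin d⁷ fills as t₂g⁵ eg² with CFSE 5(−0.4) + 2(+0.6) = -0.8Δo = -127 kJ/mol.
For low-spin the configuration is t₂g⁶ eg¹: orbital energy -1.8 × 159 = -286 kJ/mol, and 1 additional pair relative to high-spin adds 338 kJ/mol, giving 52 kJ/mol.
E(LS) − E(HS) = 52 − (-127) = 179 kJ/mol.

179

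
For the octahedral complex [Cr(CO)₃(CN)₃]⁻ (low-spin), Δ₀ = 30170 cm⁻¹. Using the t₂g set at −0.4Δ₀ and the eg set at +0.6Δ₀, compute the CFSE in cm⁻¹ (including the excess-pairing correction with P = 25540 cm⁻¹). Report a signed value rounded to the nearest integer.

Ligand charges: 3×(+0) from CO and 3×(-1) from CN⁻ sum to -3; with overall charge -1, Cr is +2.
Cr sits in group 6; removing 2 electrons leaves Cr²⁺ with 6 − 2 = 4 d electrons.
The d⁴ electrons fill as t₂g⁴ eg⁰.
Orbital CFSE = 4(-0.4) + 0(0.6) = -1.6Δ₀ = -1.6 × 30170 = -48272 cm⁻¹.
High-spin d⁴ would be t₂g³ eg¹ with 0 pairs; low-spin has 1, so 1 excess pair costs +1P = +25540 cm⁻¹.
Combining: -48272 + 25540 = -22732 cm⁻¹.

-22732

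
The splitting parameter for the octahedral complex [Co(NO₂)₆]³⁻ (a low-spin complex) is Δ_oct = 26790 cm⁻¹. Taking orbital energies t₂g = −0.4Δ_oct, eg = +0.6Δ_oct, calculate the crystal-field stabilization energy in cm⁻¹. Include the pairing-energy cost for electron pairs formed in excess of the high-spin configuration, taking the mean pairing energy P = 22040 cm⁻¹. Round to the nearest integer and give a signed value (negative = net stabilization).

-20216

Each NO₂⁻ contributes -1; 6 × (-1) = -6. With overall charge -3, Co is in the +3 oxidation state.
Group 9 minus oxidation state +3 gives a d⁶ configuration for Co³⁺.
The d⁶ electrons fill as t₂g⁶ eg⁰.
Orbital CFSE = 6(-0.4) + 0(0.6) = -2.4Δ_oct = -2.4 × 26790 = -64296 cm⁻¹.
High-spin d⁶ would be t₂g⁴ eg² with 1 pair; low-spin has 3, so 2 excess pairs cost +2P = +44080 cm⁻¹.
Combining: -64296 + 44080 = -20216 cm⁻¹.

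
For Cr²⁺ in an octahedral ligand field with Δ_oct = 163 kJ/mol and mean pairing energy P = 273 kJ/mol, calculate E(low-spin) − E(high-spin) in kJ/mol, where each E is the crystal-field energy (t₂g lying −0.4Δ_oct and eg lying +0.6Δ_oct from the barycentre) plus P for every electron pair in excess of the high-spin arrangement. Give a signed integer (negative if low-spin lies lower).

110

Group 6 minus oxidation state +2 gives a d⁴ configuration for Cr²⁺.
In the high-spin limit (t₂g³ eg¹) the orbital term is -0.6Δ_oct = -98 kJ/mol, with no excess pairing.
Low-spin t₂g⁴ eg⁰ gives -1.6Δ_oct = -261 kJ/mol, but forming 1 extra pair costs 1P = 273 kJ/mol, so E(LS) = -261 + 273 = 12 kJ/mol.
E(LS) − E(HS) = 12 − (-98) = 110 kJ/mol.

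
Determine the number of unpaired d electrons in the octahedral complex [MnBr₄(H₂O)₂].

Ligand charges: 4×(-1) from Br⁻ and 2×(+0) from H₂O sum to -4; with overall charge +0, Mn is +4.
Mn is in group 7, so Mn⁴⁺ is d³ (7 − 4 = 3).
Configuration: t2g^3 e_g^0, giving 3 unpaired electrons.

3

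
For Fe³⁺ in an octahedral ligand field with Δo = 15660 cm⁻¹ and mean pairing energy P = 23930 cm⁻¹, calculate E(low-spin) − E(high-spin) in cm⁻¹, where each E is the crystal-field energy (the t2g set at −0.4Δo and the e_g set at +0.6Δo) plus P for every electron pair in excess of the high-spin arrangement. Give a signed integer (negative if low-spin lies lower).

Fe is in group 8, so Fe³⁺ is d⁵ (8 − 3 = 5).
High-spin d⁵ fills as t2g^3 e_g^2 with CFSE 3(−0.4) + 2(+0.6) = 0.0Δo = 0 cm⁻¹.
Low-spin t2g^5 e_g^0 gives -2.0Δo = -31320 cm⁻¹, but forming 2 extra pairs costs 2P = 47860 cm⁻¹, so E(LS) = -31320 + 47860 = 16540 cm⁻¹.
E(LS) − E(HS) = 16540 − (0) = 16540 cm⁻¹.

16540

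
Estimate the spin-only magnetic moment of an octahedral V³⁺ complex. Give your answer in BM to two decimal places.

Group 5 minus oxidation state +3 gives a d² configuration for V³⁺.
For octahedral d² the high- and low-spin configurations coincide.
Configuration: t2g^2 e_g^0 → 2 unpaired electrons.
μ(spin-only) = √[2(2+2)] = √8 ≈ 2.83 BM.

2.83 BM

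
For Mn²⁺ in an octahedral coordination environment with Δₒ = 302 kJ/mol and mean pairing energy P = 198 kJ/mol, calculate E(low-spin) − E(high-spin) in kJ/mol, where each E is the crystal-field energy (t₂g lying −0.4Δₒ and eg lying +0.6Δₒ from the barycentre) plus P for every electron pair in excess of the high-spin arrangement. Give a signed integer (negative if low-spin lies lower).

-208

Mn²⁺: group 7, so d-count = 7 − 2 = 5.
In the high-spin limit (t₂g³ eg²) the orbital term is 0.0Δₒ = 0 kJ/mol, with no excess pairing.
Low-spin t₂g⁵ eg⁰ gives -2.0Δₒ = -604 kJ/mol, but forming 2 extra pairs costs 2P = 396 kJ/mol, so E(LS) = -604 + 396 = -208 kJ/mol.
Thus E(LS) − E(HS) = -208 kJ/mol.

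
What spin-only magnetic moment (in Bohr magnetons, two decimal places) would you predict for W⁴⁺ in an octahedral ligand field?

W sits in group 6; removing 4 electrons leaves W⁴⁺ with 6 − 4 = 2 d electrons.
For octahedral d² the high- and low-spin configurations coincide.
Configuration: t₂g² eg⁰ → 2 unpaired electrons.
μ(spin-only) = √[2(2+2)] = √8 ≈ 2.83 Bohr magnetons.

2.83 Bohr magnetons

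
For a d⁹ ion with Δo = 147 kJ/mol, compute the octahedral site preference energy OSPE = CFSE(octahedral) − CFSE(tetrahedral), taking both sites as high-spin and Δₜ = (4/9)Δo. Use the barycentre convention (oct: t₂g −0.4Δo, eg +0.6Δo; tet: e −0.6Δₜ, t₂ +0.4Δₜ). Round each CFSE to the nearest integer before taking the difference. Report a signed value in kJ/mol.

Octahedral high-spin t₂g⁶ eg³: CFSE = -0.6 × 147 = -88 kJ/mol.
In a tetrahedral site the filling is e⁴ t₂⁵: CFSE(tet) = -0.4Δₜ = -0.4 × (4/9)(147) = -26 kJ/mol.
OSPE = -88 − (-26) = -62 kJ/mol.

-62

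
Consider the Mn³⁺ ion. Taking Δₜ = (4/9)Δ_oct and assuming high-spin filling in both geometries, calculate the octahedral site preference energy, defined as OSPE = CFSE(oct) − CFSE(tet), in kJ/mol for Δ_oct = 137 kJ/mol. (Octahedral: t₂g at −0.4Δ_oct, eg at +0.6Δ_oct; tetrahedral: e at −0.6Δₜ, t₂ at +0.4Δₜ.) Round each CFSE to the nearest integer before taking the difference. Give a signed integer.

Group 7 minus oxidation state +3 gives a d⁴ configuration for Mn³⁺.
Octahedral (high-spin): t₂g³ eg¹, CFSE = 3(−0.4) + 1(+0.6) = -0.6Δ_oct = -0.6 × 137 = -82 kJ/mol.
In a tetrahedral site the filling is e² t₂²: CFSE(tet) = -0.4Δₜ = -0.4 × (4/9)(137) = -24 kJ/mol.
Subtracting, OSPE = -82 − (-24) = -58 kJ/mol.

-58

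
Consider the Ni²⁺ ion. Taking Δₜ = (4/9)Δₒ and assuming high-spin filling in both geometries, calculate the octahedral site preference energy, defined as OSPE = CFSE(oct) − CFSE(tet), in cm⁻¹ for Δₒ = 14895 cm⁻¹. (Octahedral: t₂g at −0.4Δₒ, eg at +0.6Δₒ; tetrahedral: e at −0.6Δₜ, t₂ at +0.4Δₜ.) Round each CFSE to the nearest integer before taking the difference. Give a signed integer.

Group 10 minus oxidation state +2 gives a d⁸ configuration for Ni²⁺.
Octahedral high-spin t₂g⁶ eg²: CFSE = -1.2 × 14895 = -17874 cm⁻¹.
Tetrahedral: e⁴ t₂⁴, CFSE = 4(−0.6) + 4(+0.4) = -0.8Δₜ = -0.8 × (4/9) × 14895 = -5296 cm⁻¹.
OSPE = -17874 − (-5296) = -12578 cm⁻¹.

-12578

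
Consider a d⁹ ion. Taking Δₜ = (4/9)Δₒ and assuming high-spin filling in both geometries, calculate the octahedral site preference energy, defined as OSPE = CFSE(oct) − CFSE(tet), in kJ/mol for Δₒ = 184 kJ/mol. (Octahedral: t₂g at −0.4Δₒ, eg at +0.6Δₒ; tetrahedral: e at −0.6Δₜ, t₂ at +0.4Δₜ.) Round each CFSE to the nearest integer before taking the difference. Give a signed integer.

-77

In an octahedral site d⁹ (HS) is t2g^6 e_g^3, giving CFSE(oct) = -0.6Δₒ = -110 kJ/mol.
In a tetrahedral site the filling is e^4 t2^5: CFSE(tet) = -0.4Δₜ = -0.4 × (4/9)(184) = -33 kJ/mol.
OSPE = CFSE(oct) − CFSE(tet) = -110 − (-33) = -77 kJ/mol.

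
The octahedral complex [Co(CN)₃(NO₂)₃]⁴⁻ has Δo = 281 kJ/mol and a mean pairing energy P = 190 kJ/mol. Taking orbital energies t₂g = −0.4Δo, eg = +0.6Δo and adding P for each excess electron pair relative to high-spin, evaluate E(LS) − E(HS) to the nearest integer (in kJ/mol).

Ligand charges: 3×(-1) from CN⁻ and 3×(-1) from NO₂⁻ sum to -6; with overall charge -4, Co is +2.
Co is in group 9, so Co²⁺ is d⁷ (9 − 2 = 7).
High-spin: t₂g⁵ eg², CFSE = -0.8Δo = -225 kJ/mol.
Low-spin t₂g⁶ eg¹ gives -1.8Δo = -506 kJ/mol, but forming 1 extra pair costs 1P = 190 kJ/mol, so E(LS) = -506 + 190 = -316 kJ/mol.
The difference is -316 − (-225) = -91 kJ/mol, so low-spin lies lower.

-91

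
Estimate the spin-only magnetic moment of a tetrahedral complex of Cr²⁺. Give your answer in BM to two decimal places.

Cr is in group 6, so Cr²⁺ is d⁴ (6 − 2 = 4).
With tetrahedral geometry the complex is necessarily high-spin.
Configuration: e² t₂² → 4 unpaired electrons.
μ(spin-only) = √[4(4+2)] = √24 ≈ 4.90 BM.

4.90 BM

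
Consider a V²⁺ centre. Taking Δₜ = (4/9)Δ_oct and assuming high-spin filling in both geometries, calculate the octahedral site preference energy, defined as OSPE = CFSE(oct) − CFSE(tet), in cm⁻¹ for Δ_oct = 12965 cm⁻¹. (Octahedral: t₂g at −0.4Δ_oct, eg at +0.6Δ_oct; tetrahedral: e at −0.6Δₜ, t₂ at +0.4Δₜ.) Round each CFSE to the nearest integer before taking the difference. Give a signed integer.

-10948

V sits in group 5; removing 2 electrons leaves V²⁺ with 5 − 2 = 3 d electrons.
Octahedral (high-spin): t₂g³ eg⁰, CFSE = 3(−0.4) + 0(+0.6) = -1.2Δ_oct = -1.2 × 12965 = -15558 cm⁻¹.
Tetrahedral e² t₂¹ gives -0.8Δₜ = -0.8 × (4/9) × 12965 = -4610 cm⁻¹.
OSPE = CFSE(oct) − CFSE(tet) = -15558 − (-4610) = -10948 cm⁻¹.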